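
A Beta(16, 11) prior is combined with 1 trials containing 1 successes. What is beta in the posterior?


In conjugate updating:
beta_posterior = beta_prior + (n - k)
= 11 + (1 - 1)
= 11 + 0 = 11

11


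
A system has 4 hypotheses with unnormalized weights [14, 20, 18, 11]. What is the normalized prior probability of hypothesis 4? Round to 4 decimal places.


The normalized prior is the weight divided by the total.
Total weight = 63
P(H4) = 11 / 63 = 0.1746

0.1746


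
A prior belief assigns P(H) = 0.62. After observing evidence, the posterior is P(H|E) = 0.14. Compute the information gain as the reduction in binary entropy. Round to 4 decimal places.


H(prior) = -0.62*log2(0.62) - 0.38*log2(0.38)
= 0.958
H(post) = -0.14*log2(0.14) - 0.86*log2(0.86)
= 0.5842
IG = 0.958 - 0.5842 = 0.3738

0.3738


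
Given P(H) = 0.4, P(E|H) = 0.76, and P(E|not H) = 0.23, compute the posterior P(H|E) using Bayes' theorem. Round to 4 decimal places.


By Bayes' theorem: P(H|E) = P(E|H)*P(H) / P(E)
P(E) = P(E|H)*P(H) + P(E|not H)*P(not H)
P(E) = 0.76*0.4 + 0.23*0.6 = 0.442
P(H|E) = 0.76*0.4 / 0.442 = 0.6878

0.6878


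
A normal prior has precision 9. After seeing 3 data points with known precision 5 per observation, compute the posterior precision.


In the conjugate normal model, precisions add:
tau_posterior = tau_prior + n * tau_data
= 9 + 3*5 = 24

24


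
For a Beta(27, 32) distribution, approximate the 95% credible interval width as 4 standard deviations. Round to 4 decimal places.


Variance of Beta(a,b) = ab / ((a+b)^2 * (a+b+1))
= 27*32 / ((59)^2 * 60)
= 0.0041
SD = sqrt(0.0041) = 0.0643
Width = 4 * SD = 0.2573

0.2573


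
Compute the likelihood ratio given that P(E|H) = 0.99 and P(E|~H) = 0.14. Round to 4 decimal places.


LR = P(E|H) / P(E|~H)
= 0.99 / 0.14 = 7.0714

7.0714


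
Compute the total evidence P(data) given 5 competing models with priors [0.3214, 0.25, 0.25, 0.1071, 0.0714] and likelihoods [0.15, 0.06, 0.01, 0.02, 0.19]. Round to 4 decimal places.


Marginal likelihood = sum P(model_i) * P(data|model_i)
Model 1: 0.3214 * 0.15 = 0.0482
Model 2: 0.25 * 0.06 = 0.015
Model 3: 0.25 * 0.01 = 0.0025
Model 4: 0.1071 * 0.02 = 0.0021
Model 5: 0.0714 * 0.19 = 0.0136
Total = 0.0814

0.0814


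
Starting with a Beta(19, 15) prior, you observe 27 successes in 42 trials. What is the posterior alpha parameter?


For a Beta-Binomial conjugate model:
Posterior alpha = prior alpha + number of successes
= 19 + 27 = 46

46


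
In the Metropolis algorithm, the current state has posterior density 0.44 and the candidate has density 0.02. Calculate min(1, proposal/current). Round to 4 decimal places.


Ratio = 0.02/0.44 = 0.0455
Acceptance probability = min(1, 0.0455)
= 0.0455

0.0455


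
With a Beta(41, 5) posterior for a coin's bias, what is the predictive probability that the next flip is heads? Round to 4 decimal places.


The predictive probability equals the posterior mean.
P(next = heads) = alpha / (alpha + beta)
= 41 / 46 = 0.8913

0.8913


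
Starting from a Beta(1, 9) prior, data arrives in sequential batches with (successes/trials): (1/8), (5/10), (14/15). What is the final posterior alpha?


In sequential Bayesian updating, we sum all successes.
Total successes = 20
Final alpha = 1 + 20 = 21

21


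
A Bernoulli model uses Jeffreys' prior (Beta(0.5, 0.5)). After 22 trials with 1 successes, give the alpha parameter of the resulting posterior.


Posterior = Beta(prior_alpha + successes, prior_beta + failures)
= Beta(0.5 + 1, 0.5 + 21)
Posterior alpha = 0.5 + k = 0.5 + 1 = 1.5

1.5


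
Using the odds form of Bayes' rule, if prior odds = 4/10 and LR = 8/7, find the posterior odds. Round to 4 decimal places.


Bayes' rule in odds form: posterior odds = prior odds * LR
= (4 * 8) / (10 * 7)
= 32/70 = 0.4571

0.4571


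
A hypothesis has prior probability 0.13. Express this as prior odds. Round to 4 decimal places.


Odds = P(H) / P(not H) = 0.13 / 0.87
= 0.1494

0.1494


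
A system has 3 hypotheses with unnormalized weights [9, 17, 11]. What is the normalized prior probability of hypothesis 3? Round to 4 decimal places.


The normalized prior is the weight divided by the total.
Total weight = 37
P(H3) = 11 / 37 = 0.2973

0.2973


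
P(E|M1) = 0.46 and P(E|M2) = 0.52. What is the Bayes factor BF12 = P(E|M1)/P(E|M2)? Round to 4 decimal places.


Bayes factor BF12 = P(E|M1) / P(E|M2)
= 0.46 / 0.52
= 0.8846

0.8846


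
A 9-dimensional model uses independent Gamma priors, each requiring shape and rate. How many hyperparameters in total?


Per parameter: 2 (shape and rate).
Total = 9 * 2 = 18

18


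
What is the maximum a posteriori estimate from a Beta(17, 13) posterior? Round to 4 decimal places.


The MAP estimate equals the mode of the distribution.
Mode of Beta(a,b) = (a-1)/(a+b-2)
= 16/28
= 0.5714

0.5714


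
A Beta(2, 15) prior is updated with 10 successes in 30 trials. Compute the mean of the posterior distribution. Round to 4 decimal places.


After update: Beta(12, 35)
Mean = 12 / (12 + 35) = 12 / 47
= 0.2553

0.2553


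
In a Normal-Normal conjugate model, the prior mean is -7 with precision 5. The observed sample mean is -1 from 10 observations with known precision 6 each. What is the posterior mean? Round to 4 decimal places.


Posterior precision = tau0 + n*tau = 5 + 10*6 = 65
Posterior mean = (tau0*mu0 + n*tau*xbar) / posterior_precision
= (5*-7 + 10*6*-1) / 65
= -95 / 65 = -1.4615

-1.4615


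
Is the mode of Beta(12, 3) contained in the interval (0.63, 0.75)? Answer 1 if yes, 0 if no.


Mode = (a-1)/(a+b-2) = 11/13 = 0.8462
Interval: (0.63, 0.75)
Contains mode? 0

0


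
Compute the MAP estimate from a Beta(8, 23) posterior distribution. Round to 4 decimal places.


MAP = mode of Beta distribution
= (alpha - 1)/(alpha + beta - 2)
= (8-1)/(8+23-2)
= 7/29 = 0.2414

0.2414


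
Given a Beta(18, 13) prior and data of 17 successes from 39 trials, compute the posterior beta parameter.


Number of failures = 39 - 17 = 22
Posterior beta = 13 + 22 = 35

35


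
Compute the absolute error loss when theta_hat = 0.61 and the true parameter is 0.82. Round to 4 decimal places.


L = |theta_hat - theta_true|
= |0.61 - 0.82| = 0.21

0.21


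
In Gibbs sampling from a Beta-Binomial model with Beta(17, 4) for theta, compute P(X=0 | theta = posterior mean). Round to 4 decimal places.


Posterior mean = alpha/(alpha+beta) = 17/21 = 0.8095
P(X=0|theta=mean) = 1 - theta = 0.1905

0.1905


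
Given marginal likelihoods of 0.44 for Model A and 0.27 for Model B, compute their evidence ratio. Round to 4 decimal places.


Ratio = ML(A) / ML(B) = 0.44/0.27
= 1.6296

1.6296


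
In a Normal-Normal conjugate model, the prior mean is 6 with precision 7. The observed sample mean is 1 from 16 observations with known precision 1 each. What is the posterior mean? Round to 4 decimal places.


Posterior precision = tau0 + n*tau = 7 + 16*1 = 23
Posterior mean = (tau0*mu0 + n*tau*xbar) / posterior_precision
= (7*6 + 16*1*1) / 23
= 58 / 23 = 2.5217

2.5217


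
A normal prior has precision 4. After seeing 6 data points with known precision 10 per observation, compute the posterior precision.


In the conjugate normal model, precisions add:
tau_posterior = tau_prior + n * tau_data
= 4 + 6*10 = 64

64


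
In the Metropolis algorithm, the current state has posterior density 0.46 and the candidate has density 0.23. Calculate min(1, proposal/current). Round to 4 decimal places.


Ratio = 0.23/0.46 = 0.5
Acceptance probability = min(1, 0.5)
= 0.5

0.5


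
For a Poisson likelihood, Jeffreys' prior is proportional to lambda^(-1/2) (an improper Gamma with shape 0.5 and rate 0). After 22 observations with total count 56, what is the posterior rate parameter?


Jeffreys' prior for Poisson is proportional to lambda^(-1/2).
Posterior is Gamma(0.5 + S, 0 + n) = Gamma(0.5 + 56, 22).
Posterior rate = 0 + n = 22

22.0


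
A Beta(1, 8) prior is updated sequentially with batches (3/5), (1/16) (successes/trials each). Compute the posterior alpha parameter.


Sequential conjugate updating is equivalent to a single batch update.
Total successes across all batches = 4
alpha_posterior = alpha_prior + total_successes = 1 + 4
= 5

5


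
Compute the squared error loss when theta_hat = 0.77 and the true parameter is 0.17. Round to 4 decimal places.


L = (theta_hat - theta_true)^2
= (0.77 - 0.17)^2
= 0.6^2 = 0.36

0.36


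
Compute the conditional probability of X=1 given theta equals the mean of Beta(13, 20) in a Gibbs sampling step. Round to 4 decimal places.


Mean of Beta(13, 20) = 0.3939
P(X=1 | theta=0.3939) = 0.3939

0.3939


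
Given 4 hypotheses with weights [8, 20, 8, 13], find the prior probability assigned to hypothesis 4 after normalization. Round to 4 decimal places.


To normalize, divide each weight by the sum of all weights.
Sum = 49
Prior(H4) = 13/49 = 0.2653

0.2653


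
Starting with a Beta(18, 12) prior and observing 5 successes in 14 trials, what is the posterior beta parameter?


Posterior beta = prior beta + failures
Failures = 14 - 5 = 9
beta_post = 12 + 9 = 21

21


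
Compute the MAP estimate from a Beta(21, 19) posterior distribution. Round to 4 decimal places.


MAP = mode of Beta distribution
= (alpha - 1)/(alpha + beta - 2)
= (21-1)/(21+19-2)
= 20/38 = 0.5263

0.5263


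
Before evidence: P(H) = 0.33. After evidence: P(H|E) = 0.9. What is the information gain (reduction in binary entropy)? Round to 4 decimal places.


Prior entropy = 0.9149
Posterior entropy = 0.469
Information gain = 0.9149 - 0.469 = 0.4459

0.4459


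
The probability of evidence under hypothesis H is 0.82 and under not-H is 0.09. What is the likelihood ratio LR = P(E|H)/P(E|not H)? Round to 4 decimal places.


LR = 0.82 / 0.09
= 9.1111

9.1111


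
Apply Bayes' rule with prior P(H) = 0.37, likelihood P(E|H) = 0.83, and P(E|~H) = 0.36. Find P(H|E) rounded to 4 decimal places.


Step 1: Compute marginal P(E) = P(E|H)P(H) + P(E|~H)P(~H)
= 0.83*0.37 + 0.36*0.63 = 0.5339
Step 2: P(H|E) = P(E|H)P(H)/P(E) = 0.3071/0.5339
= 0.5752

0.5752


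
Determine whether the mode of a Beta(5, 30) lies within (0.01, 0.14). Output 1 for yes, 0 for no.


First find the mode: (a-1)/(a+b-2) = 0.1212
Is 0.1212 in (0.01, 0.14)? 1

1


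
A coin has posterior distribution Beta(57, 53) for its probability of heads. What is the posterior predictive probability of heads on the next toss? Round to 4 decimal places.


Posterior predictive = E[theta] = alpha/(alpha+beta)
= 57/110
= 0.5182

0.5182


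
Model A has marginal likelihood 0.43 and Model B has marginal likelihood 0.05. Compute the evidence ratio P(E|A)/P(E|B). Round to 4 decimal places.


Evidence ratio = P(E|A) / P(E|B)
= 0.43 / 0.05
= 8.6

8.6


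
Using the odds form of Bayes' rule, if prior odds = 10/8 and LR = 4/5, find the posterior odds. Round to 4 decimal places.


Bayes' rule in odds form: posterior odds = prior odds * LR
= (10 * 4) / (8 * 5)
= 40/40 = 1.0

1.0


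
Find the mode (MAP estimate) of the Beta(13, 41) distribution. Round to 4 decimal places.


For Beta(a,b) with a,b > 1:
Mode = (a-1)/(a+b-2) = (13-1)/(54-2)
= 12/52 = 0.2308

0.2308


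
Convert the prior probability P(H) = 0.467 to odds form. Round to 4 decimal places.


P(not H) = 1 - 0.467 = 0.533
Odds = 0.467 / 0.533 = 0.8762

0.8762


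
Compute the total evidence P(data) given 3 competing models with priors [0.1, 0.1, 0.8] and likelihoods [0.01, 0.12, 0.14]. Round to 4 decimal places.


Marginal likelihood = sum P(model_i) * P(data|model_i)
Model 1: 0.1 * 0.01 = 0.001
Model 2: 0.1 * 0.12 = 0.012
Model 3: 0.8 * 0.14 = 0.112
Total = 0.125

0.125


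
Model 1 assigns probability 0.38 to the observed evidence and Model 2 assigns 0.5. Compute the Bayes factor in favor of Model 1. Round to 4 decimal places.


BF = P(data|M1) / P(data|M2)
= 0.38 / 0.5 = 0.76

0.76


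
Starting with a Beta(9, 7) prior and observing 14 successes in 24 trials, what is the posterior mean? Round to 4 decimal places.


Posterior parameters: alpha = 9 + 14 = 23
beta = 7 + 10 = 17
Posterior mean = alpha / (alpha + beta) = 23 / 40
= 0.575

0.575


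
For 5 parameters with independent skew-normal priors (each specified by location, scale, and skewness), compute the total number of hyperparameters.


A skew-normal prior has 3 hyperparameters per parameter.
Total = 5 * 3 = 15

15


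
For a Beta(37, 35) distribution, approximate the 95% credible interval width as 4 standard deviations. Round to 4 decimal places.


Variance of Beta(a,b) = ab / ((a+b)^2 * (a+b+1))
= 37*35 / ((72)^2 * 73)
= 0.0034
SD = sqrt(0.0034) = 0.0585
Width = 4 * SD = 0.234

0.234


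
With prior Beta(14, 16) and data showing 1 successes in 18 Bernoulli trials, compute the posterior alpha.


Conjugate update: alpha_posterior = alpha_prior + k
= 14 + 1 = 15

15


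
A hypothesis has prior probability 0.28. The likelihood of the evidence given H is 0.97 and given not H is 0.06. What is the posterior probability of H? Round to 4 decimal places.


Using Bayes' theorem:
P(E) = 0.28 * 0.97 + 0.72 * 0.06
P(E) = 0.3148
P(H|E) = (0.28 * 0.97) / 0.3148 = 0.8628

0.8628


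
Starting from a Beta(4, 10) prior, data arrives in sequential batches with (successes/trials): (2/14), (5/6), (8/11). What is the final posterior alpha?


In sequential Bayesian updating, we sum all successes.
Total successes = 15
Final alpha = 4 + 15 = 19

19


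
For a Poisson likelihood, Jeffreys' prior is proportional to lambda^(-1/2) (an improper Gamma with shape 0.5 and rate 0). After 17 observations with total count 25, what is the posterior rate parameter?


Jeffreys' prior for Poisson is proportional to lambda^(-1/2).
Posterior is Gamma(0.5 + S, 0 + n) = Gamma(0.5 + 25, 17).
Posterior rate = 0 + n = 17

17.0


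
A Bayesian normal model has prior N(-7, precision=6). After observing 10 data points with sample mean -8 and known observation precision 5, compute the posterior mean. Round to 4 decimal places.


Posterior mean = (prior_precision * prior_mean + n * data_precision * data_mean) / (prior_precision + n * data_precision)
Numerator = 6*-7 + 10*5*-8 = -442
Denominator = 6 + 10*5 = 56
Posterior mean = -7.8929

-7.8929


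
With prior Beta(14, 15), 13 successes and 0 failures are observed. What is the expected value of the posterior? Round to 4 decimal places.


Posterior = Beta(27, 15)
E[theta] = alpha/(alpha+beta)
= 27/42 = 0.6429

0.6429


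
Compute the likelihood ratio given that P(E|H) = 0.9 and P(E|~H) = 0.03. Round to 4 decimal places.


LR = P(E|H) / P(E|~H)
= 0.9 / 0.03 = 30.0

30.0


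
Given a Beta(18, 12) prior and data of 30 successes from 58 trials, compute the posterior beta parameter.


Number of failures = 58 - 30 = 28
Posterior beta = 12 + 28 = 40

40


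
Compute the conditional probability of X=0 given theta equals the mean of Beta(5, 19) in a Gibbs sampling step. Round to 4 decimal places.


Mean of Beta(5, 19) = 0.2083
P(X=0 | theta=0.2083) = 0.7917

0.7917


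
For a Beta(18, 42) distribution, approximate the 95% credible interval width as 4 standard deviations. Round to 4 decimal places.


Variance of Beta(a,b) = ab / ((a+b)^2 * (a+b+1))
= 18*42 / ((60)^2 * 61)
= 0.0034
SD = sqrt(0.0034) = 0.0587
Width = 4 * SD = 0.2347

0.2347


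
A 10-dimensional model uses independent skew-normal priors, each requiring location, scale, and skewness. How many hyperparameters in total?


Per parameter: 3 (location, scale, and skewness).
Total = 10 * 3 = 30

30


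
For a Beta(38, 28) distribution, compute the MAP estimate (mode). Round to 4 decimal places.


MAP = mode = (a-1)/(a+b-2)
= (38-1)/(38+28-2)
= 37/64 = 0.5781

0.5781


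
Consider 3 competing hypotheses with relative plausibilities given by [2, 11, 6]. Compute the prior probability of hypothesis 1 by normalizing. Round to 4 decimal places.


Sum of weights = 2 + 11 + 6 = 19
Normalized prior for H1 = 2 / 19
= 0.1053

0.1053


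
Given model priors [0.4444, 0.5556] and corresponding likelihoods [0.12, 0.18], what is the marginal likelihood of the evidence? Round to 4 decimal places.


P(E) = sum_i P(M_i) P(E|M_i)
= 0.0533 + 0.1
= 0.1533

0.1533


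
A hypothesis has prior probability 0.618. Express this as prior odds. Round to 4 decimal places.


Odds = P(H) / P(not H) = 0.618 / 0.382
= 1.6178

1.6178


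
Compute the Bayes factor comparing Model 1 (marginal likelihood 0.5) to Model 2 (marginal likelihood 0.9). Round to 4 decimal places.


BF12 = marginal likelihood of M1 / marginal likelihood of M2
= 0.5/0.9
= 0.5556

0.5556


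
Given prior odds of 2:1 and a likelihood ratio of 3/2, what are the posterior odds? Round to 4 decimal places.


Posterior odds = prior odds * LR
Prior odds = 2/1 = 2.0
LR = 3/2 = 1.5
Posterior odds = 2.0 * 1.5 = 3.0

3.0


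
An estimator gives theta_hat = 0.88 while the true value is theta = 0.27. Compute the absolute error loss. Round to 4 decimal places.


The absolute error loss is |theta_hat - theta|
= |0.88 - 0.27|
= 0.61

0.61


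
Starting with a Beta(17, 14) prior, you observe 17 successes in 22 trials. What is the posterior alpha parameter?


For a Beta-Binomial conjugate model:
Posterior alpha = prior alpha + number of successes
= 17 + 17 = 34

34


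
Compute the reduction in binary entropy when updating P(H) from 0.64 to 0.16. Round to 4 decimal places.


H_before = -p*log2(p) - (1-p)*log2(1-p) for p=0.64: 0.9427
H_after for p=0.16: 0.6343
Reduction = 0.9427 - 0.6343 = 0.3084

0.3084


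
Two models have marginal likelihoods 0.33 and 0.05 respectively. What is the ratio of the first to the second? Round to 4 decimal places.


Evidence ratio = 0.33 / 0.05
= 6.6

6.6


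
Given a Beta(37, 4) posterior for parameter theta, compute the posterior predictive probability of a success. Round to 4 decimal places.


For a Beta-Bernoulli model, the predictive probability is the mean:
P(success) = 37/(37+4) = 37/41 = 0.9024

0.9024


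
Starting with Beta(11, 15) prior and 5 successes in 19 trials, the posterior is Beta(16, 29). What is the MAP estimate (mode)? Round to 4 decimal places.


The mode of Beta(a, b) when a > 1 and b > 1 is (a-1)/(a+b-2)
= (16 - 1) / (16 + 29 - 2)
= 15 / 43
= 0.3488

0.3488


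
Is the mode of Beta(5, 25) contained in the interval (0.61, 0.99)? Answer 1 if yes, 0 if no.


Mode = (a-1)/(a+b-2) = 4/28 = 0.1429
Interval: (0.61, 0.99)
Contains mode? 0

0


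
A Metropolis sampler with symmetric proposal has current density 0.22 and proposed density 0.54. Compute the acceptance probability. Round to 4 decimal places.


For symmetric proposals, acceptance = min(1, pi(x*)/pi(x))
= min(1, 0.54/0.22)
= min(1, 2.4545) = 1.0

1.0


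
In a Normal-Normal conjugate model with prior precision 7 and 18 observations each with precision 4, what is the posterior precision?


Posterior precision = prior precision + n * observation precision
= 7 + 18 * 4
= 7 + 72 = 79

79


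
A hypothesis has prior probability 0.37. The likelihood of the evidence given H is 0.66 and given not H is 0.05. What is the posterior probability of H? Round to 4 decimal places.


Using Bayes' theorem:
P(E) = 0.37 * 0.66 + 0.63 * 0.05
P(E) = 0.2757
P(H|E) = (0.37 * 0.66) / 0.2757 = 0.8857

0.8857


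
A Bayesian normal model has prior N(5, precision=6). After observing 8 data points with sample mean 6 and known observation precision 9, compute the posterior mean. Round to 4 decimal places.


Posterior mean = (prior_precision * prior_mean + n * data_precision * data_mean) / (prior_precision + n * data_precision)
Numerator = 6*5 + 8*9*6 = 462
Denominator = 6 + 8*9 = 78
Posterior mean = 5.9231

5.9231


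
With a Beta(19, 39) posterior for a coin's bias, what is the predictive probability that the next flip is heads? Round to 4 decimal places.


The predictive probability equals the posterior mean.
P(next = heads) = alpha / (alpha + beta)
= 19 / 58 = 0.3276

0.3276


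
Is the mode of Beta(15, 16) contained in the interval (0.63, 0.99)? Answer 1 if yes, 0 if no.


Mode = (a-1)/(a+b-2) = 14/29 = 0.4828
Interval: (0.63, 0.99)
Contains mode? 0

0


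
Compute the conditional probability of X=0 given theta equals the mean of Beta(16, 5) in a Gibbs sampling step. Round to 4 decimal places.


Mean of Beta(16, 5) = 0.7619
P(X=0 | theta=0.7619) = 0.2381

0.2381


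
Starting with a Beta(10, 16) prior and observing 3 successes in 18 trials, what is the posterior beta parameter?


Posterior beta = prior beta + failures
Failures = 18 - 3 = 15
beta_post = 16 + 15 = 31

31


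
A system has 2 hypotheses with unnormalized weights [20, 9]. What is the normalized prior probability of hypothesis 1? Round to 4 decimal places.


The normalized prior is the weight divided by the total.
Total weight = 29
P(H1) = 20 / 29 = 0.6897

0.6897


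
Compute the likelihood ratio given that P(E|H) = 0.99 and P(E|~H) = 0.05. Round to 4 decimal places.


LR = P(E|H) / P(E|~H)
= 0.99 / 0.05 = 19.8

19.8


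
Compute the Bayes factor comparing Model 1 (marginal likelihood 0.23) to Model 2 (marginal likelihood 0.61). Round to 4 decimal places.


BF12 = marginal likelihood of M1 / marginal likelihood of M2
= 0.23/0.61
= 0.377

0.377


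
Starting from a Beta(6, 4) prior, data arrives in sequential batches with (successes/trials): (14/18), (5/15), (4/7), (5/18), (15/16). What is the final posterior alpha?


In sequential Bayesian updating, we sum all successes.
Total successes = 43
Final alpha = 6 + 43 = 49

49


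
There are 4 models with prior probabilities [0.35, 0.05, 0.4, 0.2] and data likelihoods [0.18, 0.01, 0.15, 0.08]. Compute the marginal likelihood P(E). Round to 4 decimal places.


P(E) = sum over models of P(M_i) * P(E|M_i)
= 0.35*0.18 + 0.05*0.01 + 0.4*0.15 + 0.2*0.08
= 0.1395

0.1395


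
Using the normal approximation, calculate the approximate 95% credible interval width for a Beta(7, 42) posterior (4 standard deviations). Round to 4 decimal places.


Var(Beta) = 7*42/(49^2 * 50) = 0.0024
SD = 0.0495
Width ~ 4*SD = 0.1979

0.1979


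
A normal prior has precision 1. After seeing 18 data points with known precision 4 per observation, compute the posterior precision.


In the conjugate normal model, precisions add:
tau_posterior = tau_prior + n * tau_data
= 1 + 18*4 = 73

73


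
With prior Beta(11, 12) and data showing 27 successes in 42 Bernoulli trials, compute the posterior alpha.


Conjugate update: alpha_posterior = alpha_prior + k
= 11 + 27 = 38

38


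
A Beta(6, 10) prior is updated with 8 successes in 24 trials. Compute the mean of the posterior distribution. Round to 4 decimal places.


After update: Beta(14, 26)
Mean = 14 / (14 + 26) = 14 / 40
= 0.35

0.35


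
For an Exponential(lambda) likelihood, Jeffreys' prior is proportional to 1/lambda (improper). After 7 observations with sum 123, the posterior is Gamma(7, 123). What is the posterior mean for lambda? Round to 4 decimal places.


Posterior = Gamma(n, sum_x) = Gamma(7, 123)
Posterior mean = shape/rate = 7/123
= 0.0569

0.0569


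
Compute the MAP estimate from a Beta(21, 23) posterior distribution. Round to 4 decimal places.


MAP = mode of Beta distribution
= (alpha - 1)/(alpha + beta - 2)
= (21-1)/(21+23-2)
= 20/42 = 0.4762

0.4762


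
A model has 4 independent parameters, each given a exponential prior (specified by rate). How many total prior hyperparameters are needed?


Each exponential prior needs 1 hyperparameter (rate).
Total = 1 * 4 = 4

4


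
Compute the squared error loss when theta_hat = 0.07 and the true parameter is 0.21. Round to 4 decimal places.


L = (theta_hat - theta_true)^2
= (0.07 - 0.21)^2
= -0.14^2 = 0.0196

0.0196


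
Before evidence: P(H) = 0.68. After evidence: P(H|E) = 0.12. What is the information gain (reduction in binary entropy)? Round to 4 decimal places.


Prior entropy = 0.9044
Posterior entropy = 0.5294
Information gain = 0.9044 - 0.5294 = 0.375

0.375


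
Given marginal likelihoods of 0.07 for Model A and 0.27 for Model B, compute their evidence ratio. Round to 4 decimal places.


Ratio = ML(A) / ML(B) = 0.07/0.27
= 0.2593

0.2593


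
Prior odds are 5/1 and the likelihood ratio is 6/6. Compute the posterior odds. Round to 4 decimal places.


Posterior odds = prior odds * likelihood ratio
= (5/1) * (6/6)
= 30 / 6
= 5.0

5.0


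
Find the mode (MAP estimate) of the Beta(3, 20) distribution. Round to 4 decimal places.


For Beta(a,b) with a,b > 1:
Mode = (a-1)/(a+b-2) = (3-1)/(23-2)
= 2/21 = 0.0952

0.0952


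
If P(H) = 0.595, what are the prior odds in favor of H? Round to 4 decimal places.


Prior odds = P(H) / (1 - P(H))
= 0.595 / 0.405
= 1.4691

1.4691


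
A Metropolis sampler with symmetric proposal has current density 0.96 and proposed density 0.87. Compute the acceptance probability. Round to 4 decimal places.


For symmetric proposals, acceptance = min(1, pi(x*)/pi(x))
= min(1, 0.87/0.96)
= min(1, 0.9062) = 0.9062

0.9062


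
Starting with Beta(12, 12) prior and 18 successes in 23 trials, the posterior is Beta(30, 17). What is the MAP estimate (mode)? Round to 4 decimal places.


The mode of Beta(a, b) when a > 1 and b > 1 is (a-1)/(a+b-2)
= (30 - 1) / (30 + 17 - 2)
= 29 / 45
= 0.6444

0.6444


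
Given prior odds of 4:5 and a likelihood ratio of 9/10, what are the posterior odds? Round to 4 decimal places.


Posterior odds = prior odds * LR
Prior odds = 4/5 = 0.8
LR = 9/10 = 0.9
Posterior odds = 0.8 * 0.9 = 0.72

0.72


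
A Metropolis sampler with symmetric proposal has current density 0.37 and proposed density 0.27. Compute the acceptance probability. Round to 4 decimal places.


For symmetric proposals, acceptance = min(1, pi(x*)/pi(x))
= min(1, 0.27/0.37)
= min(1, 0.7297) = 0.7297

0.7297


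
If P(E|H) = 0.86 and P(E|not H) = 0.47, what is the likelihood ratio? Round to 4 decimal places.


Likelihood ratio = P(E|H) / P(E|not H)
= 0.86 / 0.47
= 1.8298

1.8298


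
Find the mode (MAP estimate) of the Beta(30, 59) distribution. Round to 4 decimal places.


For Beta(a,b) with a,b > 1:
Mode = (a-1)/(a+b-2) = (30-1)/(89-2)
= 29/87 = 0.3333

0.3333


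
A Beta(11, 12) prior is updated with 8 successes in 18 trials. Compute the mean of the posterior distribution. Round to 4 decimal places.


After update: Beta(19, 22)
Mean = 19 / (19 + 22) = 19 / 41
= 0.4634

0.4634


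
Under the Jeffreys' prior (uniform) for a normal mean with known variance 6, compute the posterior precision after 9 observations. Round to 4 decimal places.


Prior precision = 0 (flat prior).
Post. prec. = 0 + n/var = 9/6 = 1.5

1.5


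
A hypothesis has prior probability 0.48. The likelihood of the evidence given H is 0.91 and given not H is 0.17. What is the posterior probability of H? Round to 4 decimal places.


Using Bayes' theorem:
P(E) = 0.48 * 0.91 + 0.52 * 0.17
P(E) = 0.5252
P(H|E) = (0.48 * 0.91) / 0.5252 = 0.8317

0.8317


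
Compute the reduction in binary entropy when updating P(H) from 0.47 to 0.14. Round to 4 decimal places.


H_before = -p*log2(p) - (1-p)*log2(1-p) for p=0.47: 0.9974
H_after for p=0.14: 0.5842
Reduction = 0.9974 - 0.5842 = 0.4132

0.4132


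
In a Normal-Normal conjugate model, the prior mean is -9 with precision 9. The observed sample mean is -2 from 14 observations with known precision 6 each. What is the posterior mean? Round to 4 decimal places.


Posterior precision = tau0 + n*tau = 9 + 14*6 = 93
Posterior mean = (tau0*mu0 + n*tau*xbar) / posterior_precision
= (9*-9 + 14*6*-2) / 93
= -249 / 93 = -2.6774

-2.6774


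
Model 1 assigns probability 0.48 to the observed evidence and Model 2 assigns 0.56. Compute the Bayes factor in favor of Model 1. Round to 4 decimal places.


BF = P(data|M1) / P(data|M2)
= 0.48 / 0.56 = 0.8571

0.8571


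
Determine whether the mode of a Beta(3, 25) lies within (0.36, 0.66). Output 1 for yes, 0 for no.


First find the mode: (a-1)/(a+b-2) = 0.0769
Is 0.0769 in (0.36, 0.66)? 0

0


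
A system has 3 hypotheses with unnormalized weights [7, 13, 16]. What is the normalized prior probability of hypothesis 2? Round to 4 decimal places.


The normalized prior is the weight divided by the total.
Total weight = 36
P(H2) = 13 / 36 = 0.3611

0.3611


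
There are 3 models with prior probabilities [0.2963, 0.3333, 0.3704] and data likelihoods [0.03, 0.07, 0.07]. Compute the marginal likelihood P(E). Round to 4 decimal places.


P(E) = sum over models of P(M_i) * P(E|M_i)
= 0.2963*0.03 + 0.3333*0.07 + 0.3704*0.07
= 0.0581

0.0581


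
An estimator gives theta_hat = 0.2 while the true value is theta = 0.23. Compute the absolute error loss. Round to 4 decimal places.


The absolute error loss is |theta_hat - theta|
= |0.2 - 0.23|
= 0.03

0.03


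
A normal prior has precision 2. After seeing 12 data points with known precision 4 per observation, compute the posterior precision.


In the conjugate normal model, precisions add:
tau_posterior = tau_prior + n * tau_data
= 2 + 12*4 = 50

50


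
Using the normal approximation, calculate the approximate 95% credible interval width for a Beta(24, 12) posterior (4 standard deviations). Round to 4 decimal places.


Var(Beta) = 24*12/(36^2 * 37) = 0.006
SD = 0.0775
Width ~ 4*SD = 0.31

0.31


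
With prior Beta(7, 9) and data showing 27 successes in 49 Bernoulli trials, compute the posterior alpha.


Conjugate update: alpha_posterior = alpha_prior + k
= 7 + 27 = 34

34


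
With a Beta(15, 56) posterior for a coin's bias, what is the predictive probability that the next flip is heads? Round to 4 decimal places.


The predictive probability equals the posterior mean.
P(next = heads) = alpha / (alpha + beta)
= 15 / 71 = 0.2113

0.2113


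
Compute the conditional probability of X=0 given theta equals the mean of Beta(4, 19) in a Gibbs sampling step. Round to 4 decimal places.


Mean of Beta(4, 19) = 0.1739
P(X=0 | theta=0.1739) = 0.8261

0.8261


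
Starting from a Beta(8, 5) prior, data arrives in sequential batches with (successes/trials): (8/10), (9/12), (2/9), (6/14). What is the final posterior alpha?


In sequential Bayesian updating, we sum all successes.
Total successes = 25
Final alpha = 8 + 25 = 33

33


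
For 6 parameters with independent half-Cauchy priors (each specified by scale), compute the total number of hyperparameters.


A half-Cauchy prior has 1 hyperparameter per parameter.
Total = 6 * 1 = 6

6


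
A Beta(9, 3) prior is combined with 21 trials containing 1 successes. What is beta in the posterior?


In conjugate updating:
beta_posterior = beta_prior + (n - k)
= 3 + (21 - 1)
= 3 + 20 = 23

23


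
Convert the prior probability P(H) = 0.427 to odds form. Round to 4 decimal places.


P(not H) = 1 - 0.427 = 0.573
Odds = 0.427 / 0.573 = 0.7452

0.7452


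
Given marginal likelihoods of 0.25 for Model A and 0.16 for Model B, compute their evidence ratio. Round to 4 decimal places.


Ratio = ML(A) / ML(B) = 0.25/0.16
= 1.5625

1.5625


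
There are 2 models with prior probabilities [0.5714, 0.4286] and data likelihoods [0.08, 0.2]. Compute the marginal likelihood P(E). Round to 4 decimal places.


P(E) = sum over models of P(M_i) * P(E|M_i)
= 0.5714*0.08 + 0.4286*0.2
= 0.1314

0.1314


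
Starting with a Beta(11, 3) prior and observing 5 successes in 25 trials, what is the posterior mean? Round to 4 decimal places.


Posterior parameters: alpha = 11 + 5 = 16
beta = 3 + 20 = 23
Posterior mean = alpha / (alpha + beta) = 16 / 39
= 0.4103

0.4103


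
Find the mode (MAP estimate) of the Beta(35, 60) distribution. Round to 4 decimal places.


For Beta(a,b) with a,b > 1:
Mode = (a-1)/(a+b-2) = (35-1)/(95-2)
= 34/93 = 0.3656

0.3656


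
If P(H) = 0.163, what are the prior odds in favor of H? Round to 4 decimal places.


Prior odds = P(H) / (1 - P(H))
= 0.163 / 0.837
= 0.1947

0.1947


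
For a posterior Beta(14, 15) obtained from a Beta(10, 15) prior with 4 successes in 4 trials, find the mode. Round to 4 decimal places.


Mode = (alpha - 1) / (alpha + beta - 2)
= 13 / 27
= 0.4815

0.4815


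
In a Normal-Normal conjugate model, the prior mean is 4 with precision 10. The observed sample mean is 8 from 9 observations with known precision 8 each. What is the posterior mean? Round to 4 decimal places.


Posterior precision = tau0 + n*tau = 10 + 9*8 = 82
Posterior mean = (tau0*mu0 + n*tau*xbar) / posterior_precision
= (10*4 + 9*8*8) / 82
= 616 / 82 = 7.5122

7.5122


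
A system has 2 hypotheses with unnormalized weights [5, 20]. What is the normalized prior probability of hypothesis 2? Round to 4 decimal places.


The normalized prior is the weight divided by the total.
Total weight = 25
P(H2) = 20 / 25 = 0.8

0.8


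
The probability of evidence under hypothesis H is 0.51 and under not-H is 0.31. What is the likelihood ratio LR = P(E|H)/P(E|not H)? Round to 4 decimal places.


LR = 0.51 / 0.31
= 1.6452

1.6452


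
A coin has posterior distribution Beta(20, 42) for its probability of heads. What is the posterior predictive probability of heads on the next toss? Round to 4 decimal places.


Posterior predictive = E[theta] = alpha/(alpha+beta)
= 20/62
= 0.3226

0.3226


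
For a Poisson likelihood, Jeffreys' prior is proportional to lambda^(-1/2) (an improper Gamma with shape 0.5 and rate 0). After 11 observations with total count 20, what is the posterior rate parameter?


Jeffreys' prior for Poisson is proportional to lambda^(-1/2).
Posterior is Gamma(0.5 + S, 0 + n) = Gamma(0.5 + 20, 11).
Posterior rate = 0 + n = 11

11.0


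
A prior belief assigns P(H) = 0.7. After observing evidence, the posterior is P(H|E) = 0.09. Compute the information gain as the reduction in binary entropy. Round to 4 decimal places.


H(prior) = -0.7*log2(0.7) - 0.3*log2(0.3)
= 0.8813
H(post) = -0.09*log2(0.09) - 0.91*log2(0.91)
= 0.4365
IG = 0.8813 - 0.4365 = 0.4448

0.4448


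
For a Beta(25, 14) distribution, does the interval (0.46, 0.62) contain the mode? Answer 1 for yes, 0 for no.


Mode of Beta(a,b) = (a-1)/(a+b-2)
= (25-1)/(25+14-2) = 0.6486
Check: 0.46 <= 0.6486 <= 0.62?
Result: 0

0


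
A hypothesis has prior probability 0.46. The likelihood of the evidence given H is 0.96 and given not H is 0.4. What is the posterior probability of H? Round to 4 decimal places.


Using Bayes' theorem:
P(E) = 0.46 * 0.96 + 0.54 * 0.4
P(E) = 0.6576
P(H|E) = (0.46 * 0.96) / 0.6576 = 0.6715

0.6715


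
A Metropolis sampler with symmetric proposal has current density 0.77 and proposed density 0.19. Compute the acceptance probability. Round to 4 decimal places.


For symmetric proposals, acceptance = min(1, pi(x*)/pi(x))
= min(1, 0.19/0.77)
= min(1, 0.2468) = 0.2468

0.2468


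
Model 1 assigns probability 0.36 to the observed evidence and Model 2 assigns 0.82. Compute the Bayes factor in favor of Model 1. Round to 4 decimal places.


BF = P(data|M1) / P(data|M2)
= 0.36 / 0.82 = 0.439

0.439


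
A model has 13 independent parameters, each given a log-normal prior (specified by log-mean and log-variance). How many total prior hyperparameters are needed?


Each log-normal prior needs 2 hyperparameters (log-mean and log-variance).
Total = 2 * 13 = 26

26


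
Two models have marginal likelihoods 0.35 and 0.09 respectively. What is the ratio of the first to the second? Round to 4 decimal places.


Evidence ratio = 0.35 / 0.09
= 3.8889

3.8889


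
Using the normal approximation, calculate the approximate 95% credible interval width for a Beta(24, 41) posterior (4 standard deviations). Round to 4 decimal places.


Var(Beta) = 24*41/(65^2 * 66) = 0.0035
SD = 0.0594
Width ~ 4*SD = 0.2376

0.2376


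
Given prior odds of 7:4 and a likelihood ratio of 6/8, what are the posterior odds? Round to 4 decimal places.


Posterior odds = prior odds * LR
Prior odds = 7/4 = 1.75
LR = 6/8 = 0.75
Posterior odds = 1.75 * 0.75 = 1.3125

1.3125


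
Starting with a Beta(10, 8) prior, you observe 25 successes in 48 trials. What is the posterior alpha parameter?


For a Beta-Binomial conjugate model:
Posterior alpha = prior alpha + number of successes
= 10 + 25 = 35

35


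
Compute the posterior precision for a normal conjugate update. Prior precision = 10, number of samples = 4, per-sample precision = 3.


tau_post = tau_0 + n * tau
= 10 + 4 * 3 = 22

22


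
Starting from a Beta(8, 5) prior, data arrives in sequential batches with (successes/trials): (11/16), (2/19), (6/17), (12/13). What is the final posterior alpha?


In sequential Bayesian updating, we sum all successes.
Total successes = 31
Final alpha = 8 + 31 = 39

39


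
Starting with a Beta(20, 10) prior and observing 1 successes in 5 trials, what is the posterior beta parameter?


Posterior beta = prior beta + failures
Failures = 5 - 1 = 4
beta_post = 10 + 4 = 14

14


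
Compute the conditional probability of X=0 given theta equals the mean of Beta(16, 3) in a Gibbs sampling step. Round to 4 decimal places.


Mean of Beta(16, 3) = 0.8421
P(X=0 | theta=0.8421) = 0.1579

0.1579


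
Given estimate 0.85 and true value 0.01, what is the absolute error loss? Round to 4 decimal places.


Absolute error = |estimate - true|
= |0.84| = 0.84

0.84


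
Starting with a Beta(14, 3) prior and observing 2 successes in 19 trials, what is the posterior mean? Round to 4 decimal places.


Posterior parameters: alpha = 14 + 2 = 16
beta = 3 + 17 = 20
Posterior mean = alpha / (alpha + beta) = 16 / 36
= 0.4444

0.4444


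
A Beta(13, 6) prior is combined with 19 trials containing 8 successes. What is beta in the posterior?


In conjugate updating:
beta_posterior = beta_prior + (n - k)
= 6 + (19 - 8)
= 6 + 11 = 17

17


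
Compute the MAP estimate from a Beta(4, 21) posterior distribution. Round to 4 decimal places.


MAP = mode of Beta distribution
= (alpha - 1)/(alpha + beta - 2)
= (4-1)/(4+21-2)
= 3/23 = 0.1304

0.1304


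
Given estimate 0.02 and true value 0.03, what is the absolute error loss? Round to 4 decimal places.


Absolute error = |estimate - true|
= |-0.01| = 0.01

0.01


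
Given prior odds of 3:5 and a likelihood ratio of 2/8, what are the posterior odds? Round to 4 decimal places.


Posterior odds = prior odds * LR
Prior odds = 3/5 = 0.6
LR = 2/8 = 0.25
Posterior odds = 0.6 * 0.25 = 0.15

0.15


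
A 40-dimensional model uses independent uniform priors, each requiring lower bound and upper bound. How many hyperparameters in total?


Per parameter: 2 (lower bound and upper bound).
Total = 40 * 2 = 80

80


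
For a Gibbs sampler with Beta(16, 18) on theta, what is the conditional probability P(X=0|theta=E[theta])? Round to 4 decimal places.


E[theta] = 16/(16+18) = 0.4706
P(X=0|theta) = 1 - theta = 0.5294

0.5294


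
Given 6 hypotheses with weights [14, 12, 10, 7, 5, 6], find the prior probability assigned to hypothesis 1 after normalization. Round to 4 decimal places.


To normalize, divide each weight by the sum of all weights.
Sum = 54
Prior(H1) = 14/54 = 0.2593

0.2593


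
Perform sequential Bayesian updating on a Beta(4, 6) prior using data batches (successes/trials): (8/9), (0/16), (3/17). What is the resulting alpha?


Accumulate successes: 11
Posterior alpha = prior alpha + sum of successes
= 4 + 11 = 15

15


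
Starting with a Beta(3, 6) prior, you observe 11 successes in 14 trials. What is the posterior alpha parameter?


For a Beta-Binomial conjugate model:
Posterior alpha = prior alpha + number of successes
= 3 + 11 = 14

14
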